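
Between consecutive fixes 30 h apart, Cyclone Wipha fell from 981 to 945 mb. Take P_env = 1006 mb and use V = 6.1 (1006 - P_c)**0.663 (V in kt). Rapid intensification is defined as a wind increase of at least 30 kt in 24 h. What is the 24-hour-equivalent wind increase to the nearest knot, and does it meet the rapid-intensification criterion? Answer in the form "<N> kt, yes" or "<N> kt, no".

33 kt, yes

V₁: ΔP = 25, V ≈ 6.1 × 25^0.663 ≈ 51.54 kt.
V₂: ΔP = 61, V ≈ 6.1 × 61^0.663 ≈ 93.11 kt.
ΔV over 30 h = 41.57 kt → 24 h equivalent = 41.57 × 24/30 ≈ 33.26 kt.
33 kt ≥ 30 kt ⇒ rapid intensification.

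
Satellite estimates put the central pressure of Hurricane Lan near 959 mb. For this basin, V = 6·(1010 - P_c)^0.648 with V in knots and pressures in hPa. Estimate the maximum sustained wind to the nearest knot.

ΔP = 1010 − 959 = 51 mb.
51^0.648 ≈ 12.779.
V ≈ 6 × 12.779 ≈ 76.7 kt.

77 kt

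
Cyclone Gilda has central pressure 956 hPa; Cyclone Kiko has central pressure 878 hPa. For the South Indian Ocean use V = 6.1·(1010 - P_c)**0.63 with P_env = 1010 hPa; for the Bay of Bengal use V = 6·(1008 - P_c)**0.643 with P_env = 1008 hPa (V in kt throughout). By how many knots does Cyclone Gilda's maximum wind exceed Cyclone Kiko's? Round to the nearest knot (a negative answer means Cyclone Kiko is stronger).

Cyclone Gilda: ΔP = 54; V ≈ 6.1 × 54^0.63 ≈ 75.29 kt.
Cyclone Kiko: ΔP = 130; V ≈ 6 × 130^0.643 ≈ 137.22 kt.
Difference ≈ 75.29 − 137.22 = -61.93 → -62 kt.

-62 kt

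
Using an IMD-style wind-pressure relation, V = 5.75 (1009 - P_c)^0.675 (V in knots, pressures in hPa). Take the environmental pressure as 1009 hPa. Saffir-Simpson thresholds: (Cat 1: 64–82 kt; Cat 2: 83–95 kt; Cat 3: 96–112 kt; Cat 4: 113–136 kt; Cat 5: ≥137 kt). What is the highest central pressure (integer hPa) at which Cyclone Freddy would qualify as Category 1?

Category 1 begins at V = 64 kt.
Required ΔP = (64/5.75)^(1/0.675) = 11.130^1.481 ≈ 35.51 hPa.
P_c ≤ 1009 − 35.51 = 973.49, so the highest integer P_c is 973 hPa.

973 hPa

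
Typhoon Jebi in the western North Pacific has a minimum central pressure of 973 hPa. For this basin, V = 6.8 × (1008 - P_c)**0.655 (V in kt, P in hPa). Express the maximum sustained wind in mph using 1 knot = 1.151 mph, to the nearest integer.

80 mph

ΔP = 1008 − 973 = 35 hPa.
V ≈ 6.8 × 35^0.655 = 6.8 × 10.265 ≈ 69.803 kt.
69.803 × 1.151 ≈ 80.34 mph → 80 mph.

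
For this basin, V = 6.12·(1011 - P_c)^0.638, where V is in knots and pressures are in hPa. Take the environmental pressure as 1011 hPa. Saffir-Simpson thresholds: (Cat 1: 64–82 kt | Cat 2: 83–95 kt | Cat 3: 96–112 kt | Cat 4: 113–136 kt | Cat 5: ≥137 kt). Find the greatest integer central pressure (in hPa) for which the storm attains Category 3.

936 hPa

Category 3 begins at V = 96 kt.
Required ΔP = (96/6.12)^(1/0.638) = 15.686^1.567 ≈ 74.79 hPa.
P_c ≤ 1011 − 74.79 = 936.21, so the highest integer P_c is 936 hPa.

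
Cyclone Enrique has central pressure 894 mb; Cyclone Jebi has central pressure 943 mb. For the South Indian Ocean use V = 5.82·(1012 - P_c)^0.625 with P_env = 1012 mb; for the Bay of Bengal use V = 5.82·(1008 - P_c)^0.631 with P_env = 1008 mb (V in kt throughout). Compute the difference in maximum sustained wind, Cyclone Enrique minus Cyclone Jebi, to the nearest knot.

Cyclone Enrique: ΔP = 118; V ≈ 5.82 × 118^0.625 ≈ 114.78 kt.
Cyclone Jebi: ΔP = 65; V ≈ 5.82 × 65^0.631 ≈ 81.07 kt.
Difference ≈ 114.78 − 81.07 = 33.71 → 34 kt.

34 kt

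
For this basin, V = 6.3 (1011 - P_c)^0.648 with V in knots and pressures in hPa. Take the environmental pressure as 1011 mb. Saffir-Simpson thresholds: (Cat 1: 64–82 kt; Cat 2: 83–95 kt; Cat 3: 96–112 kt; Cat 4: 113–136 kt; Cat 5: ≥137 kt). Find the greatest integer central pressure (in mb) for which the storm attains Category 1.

Category 1 begins at V = 64 kt.
Required ΔP = (64/6.3)^(1/0.648) = 10.159^1.543 ≈ 35.79 mb.
P_c ≤ 1011 − 35.79 = 975.21, so the highest integer P_c is 975 mb.

975 mb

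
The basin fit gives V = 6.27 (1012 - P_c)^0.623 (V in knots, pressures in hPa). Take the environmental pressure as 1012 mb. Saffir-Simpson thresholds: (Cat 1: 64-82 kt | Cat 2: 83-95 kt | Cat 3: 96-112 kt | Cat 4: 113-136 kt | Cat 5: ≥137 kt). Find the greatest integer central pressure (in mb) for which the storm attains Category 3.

932 mb

Category 3 begins at V = 96 kt.
Required ΔP = (96/6.27)^(1/0.623) = 15.311^1.605 ≈ 79.82 mb.
P_c ≤ 1012 − 79.82 = 932.18, so the highest integer P_c is 932 mb.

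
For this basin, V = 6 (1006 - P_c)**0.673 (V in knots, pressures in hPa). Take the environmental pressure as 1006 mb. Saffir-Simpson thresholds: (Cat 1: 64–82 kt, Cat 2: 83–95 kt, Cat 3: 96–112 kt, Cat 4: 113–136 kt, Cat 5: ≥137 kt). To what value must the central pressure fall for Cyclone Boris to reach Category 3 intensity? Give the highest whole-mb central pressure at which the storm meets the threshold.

944 mb

Category 3 begins at V = 96 kt.
Required ΔP = (96/6)^(1/0.673) = 16.000^1.486 ≈ 61.54 mb.
P_c ≤ 1006 − 61.54 = 944.46, so the highest integer P_c is 944 mb.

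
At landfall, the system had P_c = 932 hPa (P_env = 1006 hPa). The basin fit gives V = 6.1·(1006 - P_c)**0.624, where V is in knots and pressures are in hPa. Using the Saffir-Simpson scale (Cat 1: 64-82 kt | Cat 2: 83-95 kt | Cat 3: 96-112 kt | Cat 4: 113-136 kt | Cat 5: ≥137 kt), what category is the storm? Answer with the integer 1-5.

ΔP = 1006 − 932 = 74 hPa.
V ≈ 6.1 × 74^0.624 = 6.1 × 14.67 ≈ 89 kt.
89 kt falls in the Category 2 band.

2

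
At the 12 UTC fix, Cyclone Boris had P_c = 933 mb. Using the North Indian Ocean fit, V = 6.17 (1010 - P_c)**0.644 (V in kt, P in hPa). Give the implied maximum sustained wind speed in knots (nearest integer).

101 kt

ΔP = 1010 − 933 = 77 mb.
77^0.644 ≈ 16.402.
V ≈ 6.17 × 16.402 ≈ 101.2 kt.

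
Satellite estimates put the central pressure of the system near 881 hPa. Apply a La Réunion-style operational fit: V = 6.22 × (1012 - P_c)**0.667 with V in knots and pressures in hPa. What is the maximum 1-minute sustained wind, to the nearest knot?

ΔP = 1012 − 881 = 131 hPa.
131^0.667 ≈ 25.836.
V ≈ 6.22 × 25.836 ≈ 160.7 kt.

161 kt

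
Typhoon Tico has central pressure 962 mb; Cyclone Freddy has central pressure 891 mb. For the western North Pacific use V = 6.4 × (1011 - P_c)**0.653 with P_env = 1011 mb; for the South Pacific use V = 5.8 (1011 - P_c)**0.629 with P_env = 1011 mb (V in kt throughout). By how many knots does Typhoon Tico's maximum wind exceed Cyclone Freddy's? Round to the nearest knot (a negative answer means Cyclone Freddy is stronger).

-37 kt

Typhoon Tico: ΔP = 49; V ≈ 6.4 × 49^0.653 ≈ 81.26 kt.
Cyclone Freddy: ΔP = 120; V ≈ 5.8 × 120^0.629 ≈ 117.82 kt.
Difference ≈ 81.26 − 117.82 = -36.56 → -37 kt.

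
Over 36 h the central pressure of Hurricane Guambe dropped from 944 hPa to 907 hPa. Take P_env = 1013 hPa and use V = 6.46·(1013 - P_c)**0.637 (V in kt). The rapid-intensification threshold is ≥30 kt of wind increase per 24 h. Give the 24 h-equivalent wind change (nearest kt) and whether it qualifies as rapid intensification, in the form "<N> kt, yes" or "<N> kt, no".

20 kt, no

V₁: ΔP = 69, V ≈ 6.46 × 69^0.637 ≈ 95.85 kt.
V₂: ΔP = 106, V ≈ 6.46 × 106^0.637 ≈ 125.99 kt.
ΔV over 36 h = 30.14 kt → 24 h equivalent = 30.14 × 24/36 ≈ 20.09 kt.
20 kt < 30 kt ⇒ not rapid intensification.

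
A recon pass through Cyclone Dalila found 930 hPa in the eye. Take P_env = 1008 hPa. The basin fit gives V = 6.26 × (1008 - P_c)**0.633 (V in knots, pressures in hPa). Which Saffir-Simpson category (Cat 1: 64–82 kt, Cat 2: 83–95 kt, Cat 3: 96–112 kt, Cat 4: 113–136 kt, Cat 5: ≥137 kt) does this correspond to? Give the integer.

3

ΔP = 1008 − 930 = 78 hPa.
V ≈ 6.26 × 78^0.633 = 6.26 × 15.77 ≈ 99 kt.
99 kt falls in the Category 3 band.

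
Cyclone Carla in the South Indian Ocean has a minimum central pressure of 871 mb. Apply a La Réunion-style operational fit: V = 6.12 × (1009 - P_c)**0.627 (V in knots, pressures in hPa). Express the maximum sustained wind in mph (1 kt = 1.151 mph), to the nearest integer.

155 mph

ΔP = 1009 − 871 = 138 mb.
V ≈ 6.12 × 138^0.627 = 6.12 × 21.964 ≈ 134.417 kt.
134.417 × 1.151 ≈ 154.71 mph → 155 mph.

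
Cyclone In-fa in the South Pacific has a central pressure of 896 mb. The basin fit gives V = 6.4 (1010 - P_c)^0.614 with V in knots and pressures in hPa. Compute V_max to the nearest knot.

ΔP = 1010 − 896 = 114 mb.
114^0.614 ≈ 18.321.
V ≈ 6.4 × 18.321 ≈ 117.3 kt.

117 kt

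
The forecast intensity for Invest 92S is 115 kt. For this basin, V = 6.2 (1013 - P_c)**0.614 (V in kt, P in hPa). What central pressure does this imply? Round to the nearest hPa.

897 hPa

ΔP = (V / 6.2)^(1/0.614) = (115/6.2)^1.629.
115/6.2 = 18.548; 18.548^1.629 ≈ 116.32 hPa.
P_c = 1013 − 116.32 = 896.68 ≈ 897 hPa.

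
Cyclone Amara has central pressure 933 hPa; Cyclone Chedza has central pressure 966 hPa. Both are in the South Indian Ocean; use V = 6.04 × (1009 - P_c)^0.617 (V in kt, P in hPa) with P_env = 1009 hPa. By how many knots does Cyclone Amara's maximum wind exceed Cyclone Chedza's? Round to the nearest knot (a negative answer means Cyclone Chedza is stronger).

26 kt

Cyclone Amara: ΔP = 76; V ≈ 6.04 × 76^0.617 ≈ 87.40 kt.
Cyclone Chedza: ΔP = 43; V ≈ 6.04 × 43^0.617 ≈ 61.50 kt.
Difference ≈ 87.40 − 61.50 = 25.90 → 26 kt.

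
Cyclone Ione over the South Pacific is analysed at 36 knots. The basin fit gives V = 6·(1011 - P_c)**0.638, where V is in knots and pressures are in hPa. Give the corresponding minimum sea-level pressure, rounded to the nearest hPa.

994 hPa

ΔP = (V / 6)^(1/0.638) = (36/6)^1.567.
36/6 = 6.000; 6.000^1.567 ≈ 16.58 hPa.
P_c = 1011 − 16.58 = 994.42 ≈ 994 hPa.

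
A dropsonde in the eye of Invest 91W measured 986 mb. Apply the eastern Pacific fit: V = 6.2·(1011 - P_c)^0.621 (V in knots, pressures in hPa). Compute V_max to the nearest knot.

46 kt

ΔP = 1011 − 986 = 25 mb.
25^0.621 ≈ 7.381.
V ≈ 6.2 × 7.381 ≈ 45.8 kt.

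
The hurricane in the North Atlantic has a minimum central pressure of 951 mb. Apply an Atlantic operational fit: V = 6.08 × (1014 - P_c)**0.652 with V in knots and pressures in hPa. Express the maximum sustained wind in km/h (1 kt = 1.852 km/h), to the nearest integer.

ΔP = 1014 − 951 = 63 mb.
V ≈ 6.08 × 63^0.652 = 6.08 × 14.899 ≈ 90.589 kt.
90.589 × 1.852 ≈ 167.77 km/h → 168 km/h.

168 km/h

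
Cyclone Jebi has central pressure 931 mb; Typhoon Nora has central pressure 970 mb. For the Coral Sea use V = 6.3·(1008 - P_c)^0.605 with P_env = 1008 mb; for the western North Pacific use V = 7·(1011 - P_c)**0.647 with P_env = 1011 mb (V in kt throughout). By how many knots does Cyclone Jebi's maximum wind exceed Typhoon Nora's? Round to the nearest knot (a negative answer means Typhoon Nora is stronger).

Cyclone Jebi: ΔP = 77; V ≈ 6.3 × 77^0.605 ≈ 87.23 kt.
Typhoon Nora: ΔP = 41; V ≈ 7 × 41^0.647 ≈ 77.37 kt.
Difference ≈ 87.23 − 77.37 = 9.86 → 10 kt.

10 kt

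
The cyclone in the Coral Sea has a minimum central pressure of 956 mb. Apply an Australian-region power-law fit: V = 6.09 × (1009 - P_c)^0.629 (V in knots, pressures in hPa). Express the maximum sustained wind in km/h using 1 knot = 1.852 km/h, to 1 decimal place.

137.0 km/h

ΔP = 1009 − 956 = 53 mb.
V ≈ 6.09 × 53^0.629 = 6.09 × 12.150 ≈ 73.992 kt.
73.992 × 1.852 ≈ 137.03 km/h → 137.0 km/h.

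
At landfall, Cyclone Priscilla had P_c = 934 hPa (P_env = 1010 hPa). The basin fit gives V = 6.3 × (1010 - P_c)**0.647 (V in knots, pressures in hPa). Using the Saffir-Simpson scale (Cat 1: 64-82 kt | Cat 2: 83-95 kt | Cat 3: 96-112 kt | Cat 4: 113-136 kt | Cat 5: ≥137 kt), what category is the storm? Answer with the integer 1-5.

ΔP = 1010 − 934 = 76 hPa.
V ≈ 6.3 × 76^0.647 = 6.3 × 16.48 ≈ 104 kt.
104 kt falls in the Category 3 band.

3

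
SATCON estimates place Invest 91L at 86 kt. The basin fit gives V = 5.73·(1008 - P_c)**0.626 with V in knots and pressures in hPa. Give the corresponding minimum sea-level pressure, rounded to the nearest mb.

ΔP = (V / 5.73)^(1/0.626) = (86/5.73)^1.597.
86/5.73 = 15.009; 15.009^1.597 ≈ 75.71 mb.
P_c = 1008 − 75.71 = 932.29 ≈ 932 mb.

932 mb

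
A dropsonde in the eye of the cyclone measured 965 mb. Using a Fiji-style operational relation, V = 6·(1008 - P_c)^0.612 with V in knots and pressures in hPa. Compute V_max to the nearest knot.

60 kt

ΔP = 1008 − 965 = 43 mb.
43^0.612 ≈ 9.993.
V ≈ 6 × 9.993 ≈ 60.0 kt.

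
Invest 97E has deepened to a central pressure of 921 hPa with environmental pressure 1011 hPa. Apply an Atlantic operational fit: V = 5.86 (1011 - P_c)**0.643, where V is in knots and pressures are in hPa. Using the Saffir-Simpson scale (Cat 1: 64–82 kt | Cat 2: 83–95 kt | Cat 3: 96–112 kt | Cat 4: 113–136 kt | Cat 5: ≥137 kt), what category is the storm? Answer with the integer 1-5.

ΔP = 1011 − 921 = 90 hPa.
V ≈ 5.86 × 90^0.643 = 5.86 × 18.05 ≈ 106 kt.
106 kt falls in the Category 3 band.

3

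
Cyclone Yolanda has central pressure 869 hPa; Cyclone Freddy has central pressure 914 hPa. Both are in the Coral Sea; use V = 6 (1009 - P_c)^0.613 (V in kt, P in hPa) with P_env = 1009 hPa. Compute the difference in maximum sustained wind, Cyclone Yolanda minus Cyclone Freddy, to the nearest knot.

26 kt

Cyclone Yolanda: ΔP = 140; V ≈ 6 × 140^0.613 ≈ 124.09 kt.
Cyclone Freddy: ΔP = 95; V ≈ 6 × 95^0.613 ≈ 97.84 kt.
Difference ≈ 124.09 − 97.84 = 26.25 → 26 kt.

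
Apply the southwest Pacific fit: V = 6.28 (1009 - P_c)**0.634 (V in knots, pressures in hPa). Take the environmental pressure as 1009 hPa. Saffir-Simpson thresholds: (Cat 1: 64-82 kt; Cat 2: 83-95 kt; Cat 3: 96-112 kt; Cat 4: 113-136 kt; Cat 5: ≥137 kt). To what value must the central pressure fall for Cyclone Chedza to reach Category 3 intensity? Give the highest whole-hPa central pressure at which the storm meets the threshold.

Category 3 begins at V = 96 kt.
Required ΔP = (96/6.28)^(1/0.634) = 15.287^1.577 ≈ 73.79 hPa.
P_c ≤ 1009 − 73.79 = 935.21, so the highest integer P_c is 935 hPa.

935 hPa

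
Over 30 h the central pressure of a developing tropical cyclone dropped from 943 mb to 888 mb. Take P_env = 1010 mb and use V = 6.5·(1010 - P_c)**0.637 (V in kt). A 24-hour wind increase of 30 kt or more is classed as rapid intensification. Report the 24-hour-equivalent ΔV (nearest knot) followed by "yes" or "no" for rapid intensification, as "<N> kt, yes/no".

35 kt, yes

V₁: ΔP = 67, V ≈ 6.5 × 67^0.637 ≈ 94.65 kt.
V₂: ΔP = 122, V ≈ 6.5 × 122^0.637 ≈ 138.65 kt.
ΔV over 30 h = 44.00 kt → 24 h equivalent = 44.00 × 24/30 ≈ 35.20 kt.
35 kt ≥ 30 kt ⇒ rapid intensification.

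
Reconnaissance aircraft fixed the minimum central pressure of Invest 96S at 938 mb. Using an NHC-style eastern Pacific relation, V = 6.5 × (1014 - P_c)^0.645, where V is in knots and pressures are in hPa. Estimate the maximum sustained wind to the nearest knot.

106 kt

ΔP = 1014 − 938 = 76 mb.
76^0.645 ≈ 16.335.
V ≈ 6.5 × 16.335 ≈ 106.2 kt.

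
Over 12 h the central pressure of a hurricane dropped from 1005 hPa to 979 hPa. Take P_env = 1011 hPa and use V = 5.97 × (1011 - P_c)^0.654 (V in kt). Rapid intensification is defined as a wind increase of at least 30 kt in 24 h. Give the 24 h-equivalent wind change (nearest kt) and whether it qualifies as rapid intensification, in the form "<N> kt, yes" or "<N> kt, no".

V₁: ΔP = 6, V ≈ 5.97 × 6^0.654 ≈ 19.27 kt.
V₂: ΔP = 32, V ≈ 5.97 × 32^0.654 ≈ 57.59 kt.
ΔV over 12 h = 38.32 kt → 24 h equivalent = 38.32 × 24/12 ≈ 76.64 kt.
77 kt ≥ 30 kt ⇒ rapid intensification.

77 kt, yes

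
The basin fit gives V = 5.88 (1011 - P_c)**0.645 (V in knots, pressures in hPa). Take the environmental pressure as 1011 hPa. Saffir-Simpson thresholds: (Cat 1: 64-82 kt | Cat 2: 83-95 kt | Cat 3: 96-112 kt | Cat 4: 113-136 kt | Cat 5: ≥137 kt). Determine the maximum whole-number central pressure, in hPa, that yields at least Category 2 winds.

950 hPa

Category 2 begins at V = 83 kt.
Required ΔP = (83/5.88)^(1/0.645) = 14.116^1.550 ≈ 60.60 hPa.
P_c ≤ 1011 − 60.60 = 950.40, so the highest integer P_c is 950 hPa.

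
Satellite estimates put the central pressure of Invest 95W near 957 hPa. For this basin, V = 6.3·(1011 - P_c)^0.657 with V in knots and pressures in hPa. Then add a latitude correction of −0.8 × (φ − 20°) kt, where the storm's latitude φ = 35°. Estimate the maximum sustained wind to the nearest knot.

75 kt

ΔP = 1011 − 957 = 54 hPa.
54^0.657 ≈ 13.746.
V ≈ 6.3 × 13.746 ≈ 86.6 kt.
Latitude correction: −0.8 × (35 − 20) = -12 kt.
Corrected V ≈ 74.6 kt → 75 kt.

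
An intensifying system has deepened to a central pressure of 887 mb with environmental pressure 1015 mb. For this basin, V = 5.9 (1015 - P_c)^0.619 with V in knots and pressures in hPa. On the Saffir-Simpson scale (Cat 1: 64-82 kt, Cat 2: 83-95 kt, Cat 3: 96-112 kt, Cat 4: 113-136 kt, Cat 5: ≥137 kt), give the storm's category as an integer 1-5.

4

ΔP = 1015 − 887 = 128 mb.
V ≈ 5.9 × 128^0.619 = 5.9 × 20.15 ≈ 119 kt.
119 kt falls in the Category 4 band.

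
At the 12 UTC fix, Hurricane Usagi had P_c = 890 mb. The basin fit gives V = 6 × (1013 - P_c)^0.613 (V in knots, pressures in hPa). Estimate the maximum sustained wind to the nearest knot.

115 kt

ΔP = 1013 − 890 = 123 mb.
123^0.613 ≈ 19.103.
V ≈ 6 × 19.103 ≈ 114.6 kt.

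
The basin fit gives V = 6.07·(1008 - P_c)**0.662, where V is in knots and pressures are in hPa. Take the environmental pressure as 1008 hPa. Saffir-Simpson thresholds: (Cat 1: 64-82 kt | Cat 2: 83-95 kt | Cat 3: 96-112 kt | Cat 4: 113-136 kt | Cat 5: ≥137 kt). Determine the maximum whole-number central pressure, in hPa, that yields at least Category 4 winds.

925 hPa

Category 4 begins at V = 113 kt.
Required ΔP = (113/6.07)^(1/0.662) = 18.616^1.511 ≈ 82.84 hPa.
P_c ≤ 1008 − 82.84 = 925.16, so the highest integer P_c is 925 hPa.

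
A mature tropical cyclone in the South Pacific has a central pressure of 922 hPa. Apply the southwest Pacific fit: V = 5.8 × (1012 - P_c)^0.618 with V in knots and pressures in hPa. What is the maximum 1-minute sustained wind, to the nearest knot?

94 kt

ΔP = 1012 − 922 = 90 hPa.
90^0.618 ≈ 16.133.
V ≈ 5.8 × 16.133 ≈ 93.6 kt.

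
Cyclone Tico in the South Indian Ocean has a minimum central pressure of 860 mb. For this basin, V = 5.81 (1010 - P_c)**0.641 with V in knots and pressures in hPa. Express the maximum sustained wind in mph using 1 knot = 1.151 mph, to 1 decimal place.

166.0 mph

ΔP = 1010 − 860 = 150 mb.
V ≈ 5.81 × 150^0.641 = 5.81 × 24.824 ≈ 144.228 kt.
144.228 × 1.151 ≈ 166.01 mph → 166.0 mph.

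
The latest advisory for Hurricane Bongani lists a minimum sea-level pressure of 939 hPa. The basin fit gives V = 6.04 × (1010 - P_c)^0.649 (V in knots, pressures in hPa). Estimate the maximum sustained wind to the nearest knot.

96 kt

ΔP = 1010 − 939 = 71 hPa.
71^0.649 ≈ 15.903.
V ≈ 6.04 × 15.903 ≈ 96.1 kt.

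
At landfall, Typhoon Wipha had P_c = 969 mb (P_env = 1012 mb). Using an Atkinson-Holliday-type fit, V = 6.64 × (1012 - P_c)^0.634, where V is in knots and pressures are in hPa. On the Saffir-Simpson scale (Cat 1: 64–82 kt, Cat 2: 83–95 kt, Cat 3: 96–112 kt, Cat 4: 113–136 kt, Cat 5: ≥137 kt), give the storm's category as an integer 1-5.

ΔP = 1012 − 969 = 43 mb.
V ≈ 6.64 × 43^0.634 = 6.64 × 10.85 ≈ 72 kt.
72 kt falls in the Category 1 band.

1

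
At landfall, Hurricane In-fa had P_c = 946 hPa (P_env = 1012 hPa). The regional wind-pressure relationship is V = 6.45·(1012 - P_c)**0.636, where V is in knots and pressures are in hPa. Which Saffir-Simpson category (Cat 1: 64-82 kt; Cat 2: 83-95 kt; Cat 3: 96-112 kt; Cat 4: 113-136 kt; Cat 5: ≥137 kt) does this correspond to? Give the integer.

2

ΔP = 1012 − 946 = 66 hPa.
V ≈ 6.45 × 66^0.636 = 6.45 × 14.36 ≈ 93 kt.
93 kt falls in the Category 2 band.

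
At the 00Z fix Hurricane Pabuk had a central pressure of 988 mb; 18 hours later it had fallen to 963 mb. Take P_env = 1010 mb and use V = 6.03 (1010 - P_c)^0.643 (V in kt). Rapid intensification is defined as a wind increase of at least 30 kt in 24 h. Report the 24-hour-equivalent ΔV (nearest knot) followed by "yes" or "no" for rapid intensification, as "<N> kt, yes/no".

37 kt, yes

V₁: ΔP = 22, V ≈ 6.03 × 22^0.643 ≈ 44.00 kt.
V₂: ΔP = 47, V ≈ 6.03 × 47^0.643 ≈ 71.69 kt.
ΔV over 18 h = 27.69 kt → 24 h equivalent = 27.69 × 24/18 ≈ 36.92 kt.
37 kt ≥ 30 kt ⇒ rapid intensification.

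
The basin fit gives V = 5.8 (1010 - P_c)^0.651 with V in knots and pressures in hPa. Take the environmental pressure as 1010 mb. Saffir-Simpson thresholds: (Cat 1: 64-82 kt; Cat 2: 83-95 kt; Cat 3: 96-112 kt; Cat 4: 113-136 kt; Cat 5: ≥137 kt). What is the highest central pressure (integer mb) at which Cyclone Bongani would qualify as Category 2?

950 mb

Category 2 begins at V = 83 kt.
Required ΔP = (83/5.8)^(1/0.651) = 14.310^1.536 ≈ 59.59 mb.
P_c ≤ 1010 − 59.59 = 950.41, so the highest integer P_c is 950 mb.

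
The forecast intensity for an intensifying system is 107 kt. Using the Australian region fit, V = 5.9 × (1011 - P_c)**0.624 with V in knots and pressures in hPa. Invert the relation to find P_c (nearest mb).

ΔP = (V / 5.9)^(1/0.624) = (107/5.9)^1.603.
107/5.9 = 18.136; 18.136^1.603 ≈ 103.96 mb.
P_c = 1011 − 103.96 = 907.04 ≈ 907 mb.

907 mb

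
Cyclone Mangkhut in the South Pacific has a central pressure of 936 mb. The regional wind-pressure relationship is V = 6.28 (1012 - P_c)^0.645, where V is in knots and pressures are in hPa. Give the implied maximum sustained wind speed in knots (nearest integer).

ΔP = 1012 − 936 = 76 mb.
76^0.645 ≈ 16.335.
V ≈ 6.28 × 16.335 ≈ 102.6 kt.

103 kt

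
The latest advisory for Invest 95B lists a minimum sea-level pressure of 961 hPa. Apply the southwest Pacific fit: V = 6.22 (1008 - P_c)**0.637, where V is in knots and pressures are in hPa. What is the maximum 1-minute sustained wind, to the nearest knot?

72 kt

ΔP = 1008 − 961 = 47 hPa.
47^0.637 ≈ 11.618.
V ≈ 6.22 × 11.618 ≈ 72.3 kt.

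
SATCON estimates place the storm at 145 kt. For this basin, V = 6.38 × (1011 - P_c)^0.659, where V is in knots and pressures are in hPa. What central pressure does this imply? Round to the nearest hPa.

ΔP = (V / 6.38)^(1/0.659) = (145/6.38)^1.517.
145/6.38 = 22.727; 22.727^1.517 ≈ 114.42 hPa.
P_c = 1011 − 114.42 = 896.58 ≈ 897 hPa.

897 hPa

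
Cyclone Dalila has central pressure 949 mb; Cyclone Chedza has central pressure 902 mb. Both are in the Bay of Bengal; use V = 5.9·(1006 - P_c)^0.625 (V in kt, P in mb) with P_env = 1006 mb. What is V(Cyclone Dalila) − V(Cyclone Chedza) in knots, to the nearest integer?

-34 kt

Cyclone Dalila: ΔP = 57; V ≈ 5.9 × 57^0.625 ≈ 73.84 kt.
Cyclone Chedza: ΔP = 104; V ≈ 5.9 × 104^0.625 ≈ 107.52 kt.
Difference ≈ 73.84 − 107.52 = -33.68 → -34 kt.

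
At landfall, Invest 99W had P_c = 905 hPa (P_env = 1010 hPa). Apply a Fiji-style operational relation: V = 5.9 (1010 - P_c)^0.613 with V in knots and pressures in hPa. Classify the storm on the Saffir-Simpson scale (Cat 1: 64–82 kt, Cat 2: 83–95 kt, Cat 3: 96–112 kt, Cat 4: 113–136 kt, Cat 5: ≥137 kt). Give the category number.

ΔP = 1010 − 905 = 105 hPa.
V ≈ 5.9 × 105^0.613 = 5.9 × 17.34 ≈ 102 kt.
102 kt falls in the Category 3 band.

3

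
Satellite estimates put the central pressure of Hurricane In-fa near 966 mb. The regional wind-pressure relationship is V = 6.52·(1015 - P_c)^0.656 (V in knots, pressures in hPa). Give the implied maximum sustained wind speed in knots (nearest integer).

ΔP = 1015 − 966 = 49 mb.
49^0.656 ≈ 12.846.
V ≈ 6.52 × 12.846 ≈ 83.8 kt.

84 kt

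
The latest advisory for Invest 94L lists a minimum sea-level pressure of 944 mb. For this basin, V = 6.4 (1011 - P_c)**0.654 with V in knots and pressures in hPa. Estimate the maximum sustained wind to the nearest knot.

100 kt

ΔP = 1011 − 944 = 67 mb.
67^0.654 ≈ 15.641.
V ≈ 6.4 × 15.641 ≈ 100.1 kt.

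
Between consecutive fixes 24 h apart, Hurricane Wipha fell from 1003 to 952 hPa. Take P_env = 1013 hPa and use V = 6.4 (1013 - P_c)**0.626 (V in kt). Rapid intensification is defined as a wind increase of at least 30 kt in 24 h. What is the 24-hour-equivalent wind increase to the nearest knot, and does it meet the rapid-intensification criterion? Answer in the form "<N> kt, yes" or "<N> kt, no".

V₁: ΔP = 10, V ≈ 6.4 × 10^0.626 ≈ 27.05 kt.
V₂: ΔP = 61, V ≈ 6.4 × 61^0.626 ≈ 83.91 kt.
ΔV over 24 h = 56.86 kt → 24 h equivalent = 56.86 × 24/24 ≈ 56.86 kt.
57 kt ≥ 30 kt ⇒ rapid intensification.

57 kt, yes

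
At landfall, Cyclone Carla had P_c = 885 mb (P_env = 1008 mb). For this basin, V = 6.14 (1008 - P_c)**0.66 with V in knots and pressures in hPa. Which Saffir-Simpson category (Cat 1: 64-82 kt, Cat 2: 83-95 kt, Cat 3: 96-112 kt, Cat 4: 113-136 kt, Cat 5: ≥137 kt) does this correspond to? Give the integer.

5

ΔP = 1008 − 885 = 123 mb.
V ≈ 6.14 × 123^0.66 = 6.14 × 23.95 ≈ 147 kt.
147 kt falls in the Category 5 band.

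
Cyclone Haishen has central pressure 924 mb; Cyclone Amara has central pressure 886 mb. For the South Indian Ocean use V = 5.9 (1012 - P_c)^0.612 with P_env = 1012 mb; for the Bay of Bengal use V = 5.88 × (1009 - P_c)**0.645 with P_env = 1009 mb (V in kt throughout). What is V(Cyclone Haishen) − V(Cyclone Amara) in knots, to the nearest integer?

-40 kt

Cyclone Haishen: ΔP = 88; V ≈ 5.9 × 88^0.612 ≈ 91.39 kt.
Cyclone Amara: ΔP = 123; V ≈ 5.88 × 123^0.645 ≈ 131.03 kt.
Difference ≈ 91.39 − 131.03 = -39.64 → -40 kt.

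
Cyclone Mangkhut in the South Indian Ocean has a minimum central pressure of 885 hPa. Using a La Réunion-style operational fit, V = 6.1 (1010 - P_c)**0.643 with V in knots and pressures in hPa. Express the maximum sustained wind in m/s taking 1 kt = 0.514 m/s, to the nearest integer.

ΔP = 1010 − 885 = 125 hPa.
V ≈ 6.1 × 125^0.643 = 6.1 × 22.300 ≈ 136.033 kt.
136.033 × 0.514 ≈ 69.92 m/s → 70 m/s.

70 m/s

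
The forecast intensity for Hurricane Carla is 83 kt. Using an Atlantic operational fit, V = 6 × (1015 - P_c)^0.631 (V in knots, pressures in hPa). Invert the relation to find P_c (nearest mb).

ΔP = (V / 6)^(1/0.631) = (83/6)^1.585.
83/6 = 13.833; 13.833^1.585 ≈ 64.29 mb.
P_c = 1015 − 64.29 = 950.71 ≈ 951 mb.

951 mb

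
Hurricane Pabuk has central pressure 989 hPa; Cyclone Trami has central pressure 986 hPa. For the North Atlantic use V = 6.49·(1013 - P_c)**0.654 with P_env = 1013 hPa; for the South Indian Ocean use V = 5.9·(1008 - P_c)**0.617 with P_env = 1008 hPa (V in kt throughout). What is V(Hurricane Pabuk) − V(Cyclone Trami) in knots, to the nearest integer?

Hurricane Pabuk: ΔP = 24; V ≈ 6.49 × 24^0.654 ≈ 51.87 kt.
Cyclone Trami: ΔP = 22; V ≈ 5.9 × 22^0.617 ≈ 39.73 kt.
Difference ≈ 51.87 − 39.73 = 12.14 → 12 kt.

12 kt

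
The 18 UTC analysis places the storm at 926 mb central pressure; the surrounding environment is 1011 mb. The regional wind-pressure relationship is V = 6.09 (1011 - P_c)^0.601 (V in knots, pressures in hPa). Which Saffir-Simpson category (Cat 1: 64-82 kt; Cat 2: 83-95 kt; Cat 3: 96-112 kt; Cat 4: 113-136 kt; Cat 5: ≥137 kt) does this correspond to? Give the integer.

2

ΔP = 1011 − 926 = 85 mb.
V ≈ 6.09 × 85^0.601 = 6.09 × 14.44 ≈ 88 kt.
88 kt falls in the Category 2 band.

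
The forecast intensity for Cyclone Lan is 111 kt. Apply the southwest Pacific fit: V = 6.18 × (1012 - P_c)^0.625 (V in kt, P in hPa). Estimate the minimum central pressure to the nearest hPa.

910 hPa

ΔP = (V / 6.18)^(1/0.625) = (111/6.18)^1.600.
111/6.18 = 17.961; 17.961^1.600 ≈ 101.61 hPa.
P_c = 1012 − 101.61 = 910.39 ≈ 910 hPa.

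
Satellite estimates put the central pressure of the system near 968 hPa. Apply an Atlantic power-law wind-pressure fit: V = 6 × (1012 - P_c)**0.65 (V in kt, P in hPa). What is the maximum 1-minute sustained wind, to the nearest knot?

ΔP = 1012 − 968 = 44 hPa.
44^0.65 ≈ 11.702.
V ≈ 6 × 11.702 ≈ 70.2 kt.

70 kt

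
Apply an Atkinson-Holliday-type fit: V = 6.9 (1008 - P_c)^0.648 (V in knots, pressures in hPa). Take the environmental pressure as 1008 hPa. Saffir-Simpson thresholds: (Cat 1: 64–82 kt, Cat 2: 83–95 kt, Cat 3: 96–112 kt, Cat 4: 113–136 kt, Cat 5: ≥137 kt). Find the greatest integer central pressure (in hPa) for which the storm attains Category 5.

907 hPa

Category 5 begins at V = 137 kt.
Required ΔP = (137/6.9)^(1/0.648) = 19.855^1.543 ≈ 100.67 hPa.
P_c ≤ 1008 − 100.67 = 907.33, so the highest integer P_c is 907 hPa.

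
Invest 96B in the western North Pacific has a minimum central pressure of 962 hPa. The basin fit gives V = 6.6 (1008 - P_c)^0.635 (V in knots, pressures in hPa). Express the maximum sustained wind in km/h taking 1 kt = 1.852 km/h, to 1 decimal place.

139.0 km/h

ΔP = 1008 − 962 = 46 hPa.
V ≈ 6.6 × 46^0.635 = 6.6 × 11.372 ≈ 75.058 kt.
75.058 × 1.852 ≈ 139.01 km/h → 139.0 km/h.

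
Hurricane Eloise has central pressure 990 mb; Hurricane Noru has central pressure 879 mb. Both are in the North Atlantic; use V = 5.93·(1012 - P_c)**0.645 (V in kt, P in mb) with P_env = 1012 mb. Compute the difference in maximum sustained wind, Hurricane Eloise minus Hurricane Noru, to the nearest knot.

-95 kt

Hurricane Eloise: ΔP = 22; V ≈ 5.93 × 22^0.645 ≈ 43.54 kt.
Hurricane Noru: ΔP = 133; V ≈ 5.93 × 133^0.645 ≈ 138.98 kt.
Difference ≈ 43.54 − 138.98 = -95.44 → -95 kt.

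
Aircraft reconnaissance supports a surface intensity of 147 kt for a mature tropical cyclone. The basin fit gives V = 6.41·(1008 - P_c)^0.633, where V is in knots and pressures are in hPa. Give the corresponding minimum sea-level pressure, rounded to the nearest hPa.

ΔP = (V / 6.41)^(1/0.633) = (147/6.41)^1.580.
147/6.41 = 22.933; 22.933^1.580 ≈ 141.00 hPa.
P_c = 1008 − 141.00 = 867.00 ≈ 867 hPa.

867 hPa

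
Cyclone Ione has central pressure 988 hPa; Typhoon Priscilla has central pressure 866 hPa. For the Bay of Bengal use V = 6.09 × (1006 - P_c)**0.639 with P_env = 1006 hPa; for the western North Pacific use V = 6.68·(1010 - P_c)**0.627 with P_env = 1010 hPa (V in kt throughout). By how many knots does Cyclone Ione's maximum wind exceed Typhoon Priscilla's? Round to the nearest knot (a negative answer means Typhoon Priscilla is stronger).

-112 kt

Cyclone Ione: ΔP = 18; V ≈ 6.09 × 18^0.639 ≈ 38.61 kt.
Typhoon Priscilla: ΔP = 144; V ≈ 6.68 × 144^0.627 ≈ 150.68 kt.
Difference ≈ 38.61 − 150.68 = -112.07 → -112 kt.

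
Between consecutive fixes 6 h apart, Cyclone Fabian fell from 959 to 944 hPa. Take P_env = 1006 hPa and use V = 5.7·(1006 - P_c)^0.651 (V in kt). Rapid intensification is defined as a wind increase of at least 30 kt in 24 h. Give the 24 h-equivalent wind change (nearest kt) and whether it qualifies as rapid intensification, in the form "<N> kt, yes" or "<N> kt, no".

V₁: ΔP = 47, V ≈ 5.7 × 47^0.651 ≈ 69.89 kt.
V₂: ΔP = 62, V ≈ 5.7 × 62^0.651 ≈ 83.70 kt.
ΔV over 6 h = 13.81 kt → 24 h equivalent = 13.81 × 24/6 ≈ 55.24 kt.
55 kt ≥ 30 kt ⇒ rapid intensification.

55 kt, yes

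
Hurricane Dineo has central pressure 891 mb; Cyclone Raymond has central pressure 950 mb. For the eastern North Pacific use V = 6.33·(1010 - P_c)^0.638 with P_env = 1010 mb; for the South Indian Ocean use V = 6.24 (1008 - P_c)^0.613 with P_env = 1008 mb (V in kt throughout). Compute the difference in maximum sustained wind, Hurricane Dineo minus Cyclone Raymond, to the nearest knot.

58 kt

Hurricane Dineo: ΔP = 119; V ≈ 6.33 × 119^0.638 ≈ 133.54 kt.
Cyclone Raymond: ΔP = 58; V ≈ 6.24 × 58^0.613 ≈ 75.19 kt.
Difference ≈ 133.54 − 75.19 = 58.35 → 58 kt.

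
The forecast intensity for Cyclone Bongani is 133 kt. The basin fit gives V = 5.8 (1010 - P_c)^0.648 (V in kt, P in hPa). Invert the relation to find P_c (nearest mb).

884 mb

ΔP = (V / 5.8)^(1/0.648) = (133/5.8)^1.543.
133/5.8 = 22.931; 22.931^1.543 ≈ 125.72 mb.
P_c = 1010 − 125.72 = 884.28 ≈ 884 mb.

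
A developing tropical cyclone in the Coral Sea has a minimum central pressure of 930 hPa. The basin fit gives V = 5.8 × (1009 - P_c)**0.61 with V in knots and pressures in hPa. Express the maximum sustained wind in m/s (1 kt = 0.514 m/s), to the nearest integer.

ΔP = 1009 − 930 = 79 hPa.
V ≈ 5.8 × 79^0.61 = 5.8 × 14.373 ≈ 83.364 kt.
83.364 × 0.514 ≈ 42.85 m/s → 43 m/s.

43 m/s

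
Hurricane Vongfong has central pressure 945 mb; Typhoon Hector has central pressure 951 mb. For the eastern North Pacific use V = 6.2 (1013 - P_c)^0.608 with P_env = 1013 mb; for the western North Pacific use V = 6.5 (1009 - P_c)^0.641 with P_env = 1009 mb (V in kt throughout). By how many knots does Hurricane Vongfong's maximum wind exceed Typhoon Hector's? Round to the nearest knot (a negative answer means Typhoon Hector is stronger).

Hurricane Vongfong: ΔP = 68; V ≈ 6.2 × 68^0.608 ≈ 80.64 kt.
Typhoon Hector: ΔP = 58; V ≈ 6.5 × 58^0.641 ≈ 87.75 kt.
Difference ≈ 80.64 − 87.75 = -7.11 → -7 kt.

-7 kt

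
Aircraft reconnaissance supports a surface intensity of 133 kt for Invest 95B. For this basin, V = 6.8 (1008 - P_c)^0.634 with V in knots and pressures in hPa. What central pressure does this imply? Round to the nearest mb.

ΔP = (V / 6.8)^(1/0.634) = (133/6.8)^1.577.
133/6.8 = 19.559; 19.559^1.577 ≈ 108.85 mb.
P_c = 1008 − 108.85 = 899.15 ≈ 899 mb.

899 mb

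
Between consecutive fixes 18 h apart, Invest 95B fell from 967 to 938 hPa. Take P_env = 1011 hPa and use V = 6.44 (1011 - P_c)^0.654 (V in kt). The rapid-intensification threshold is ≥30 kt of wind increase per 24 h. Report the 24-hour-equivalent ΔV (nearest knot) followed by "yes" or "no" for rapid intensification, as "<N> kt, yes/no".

V₁: ΔP = 44, V ≈ 6.44 × 44^0.654 ≈ 76.51 kt.
V₂: ΔP = 73, V ≈ 6.44 × 73^0.654 ≈ 106.54 kt.
ΔV over 18 h = 30.03 kt → 24 h equivalent = 30.03 × 24/18 ≈ 40.04 kt.
40 kt ≥ 30 kt ⇒ rapid intensification.

40 kt, yes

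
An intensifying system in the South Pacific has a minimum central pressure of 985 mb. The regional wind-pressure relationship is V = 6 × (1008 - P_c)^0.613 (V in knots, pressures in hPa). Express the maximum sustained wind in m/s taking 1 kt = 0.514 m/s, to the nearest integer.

21 m/s

ΔP = 1008 − 985 = 23 mb.
V ≈ 6 × 23^0.613 = 6 × 6.835 ≈ 41.010 kt.
41.010 × 0.514 ≈ 21.08 m/s → 21 m/s.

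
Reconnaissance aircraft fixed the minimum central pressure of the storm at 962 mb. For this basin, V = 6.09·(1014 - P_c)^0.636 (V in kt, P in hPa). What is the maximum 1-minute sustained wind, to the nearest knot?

75 kt

ΔP = 1014 − 962 = 52 mb.
52^0.636 ≈ 12.342.
V ≈ 6.09 × 12.342 ≈ 75.2 kt.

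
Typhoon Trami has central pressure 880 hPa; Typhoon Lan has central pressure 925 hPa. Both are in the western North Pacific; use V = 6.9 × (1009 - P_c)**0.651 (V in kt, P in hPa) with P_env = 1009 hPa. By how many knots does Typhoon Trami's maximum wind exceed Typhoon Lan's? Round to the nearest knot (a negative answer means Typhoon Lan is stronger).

40 kt

Typhoon Trami: ΔP = 129; V ≈ 6.9 × 129^0.651 ≈ 163.25 kt.
Typhoon Lan: ΔP = 84; V ≈ 6.9 × 84^0.651 ≈ 123.47 kt.
Difference ≈ 163.25 − 123.47 = 39.78 → 40 kt.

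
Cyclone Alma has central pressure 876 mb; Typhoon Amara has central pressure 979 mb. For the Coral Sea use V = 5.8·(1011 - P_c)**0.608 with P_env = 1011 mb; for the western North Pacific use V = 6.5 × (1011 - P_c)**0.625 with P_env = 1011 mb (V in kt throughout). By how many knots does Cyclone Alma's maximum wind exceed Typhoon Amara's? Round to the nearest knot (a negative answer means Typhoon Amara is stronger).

58 kt

Cyclone Alma: ΔP = 135; V ≈ 5.8 × 135^0.608 ≈ 114.46 kt.
Typhoon Amara: ΔP = 32; V ≈ 6.5 × 32^0.625 ≈ 56.71 kt.
Difference ≈ 114.46 − 56.71 = 57.75 → 58 kt.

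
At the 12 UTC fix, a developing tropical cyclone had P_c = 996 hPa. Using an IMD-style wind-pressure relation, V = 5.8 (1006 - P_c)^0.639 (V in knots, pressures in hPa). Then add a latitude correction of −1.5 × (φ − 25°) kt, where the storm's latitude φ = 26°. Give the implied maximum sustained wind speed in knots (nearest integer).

24 kt

ΔP = 1006 − 996 = 10 hPa.
10^0.639 ≈ 4.355.
V ≈ 5.8 × 4.355 ≈ 25.3 kt.
Latitude correction: −1.5 × (26 − 25) = -1.5 kt.
Corrected V ≈ 23.8 kt → 24 kt.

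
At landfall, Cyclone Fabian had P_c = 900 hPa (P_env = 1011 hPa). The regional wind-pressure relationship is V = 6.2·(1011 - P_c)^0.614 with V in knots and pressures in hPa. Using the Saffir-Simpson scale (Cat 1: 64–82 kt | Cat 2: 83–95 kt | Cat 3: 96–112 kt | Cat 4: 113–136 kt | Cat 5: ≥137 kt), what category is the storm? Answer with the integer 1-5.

3

ΔP = 1011 − 900 = 111 hPa.
V ≈ 6.2 × 111^0.614 = 6.2 × 18.02 ≈ 112 kt.
112 kt falls in the Category 3 band.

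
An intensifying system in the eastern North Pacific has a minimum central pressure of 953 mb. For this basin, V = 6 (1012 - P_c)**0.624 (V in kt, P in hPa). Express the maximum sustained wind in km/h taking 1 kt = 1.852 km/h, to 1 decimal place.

141.5 km/h

ΔP = 1012 − 953 = 59 mb.
V ≈ 6 × 59^0.624 = 6 × 12.735 ≈ 76.412 kt.
76.412 × 1.852 ≈ 141.52 km/h → 141.5 km/h.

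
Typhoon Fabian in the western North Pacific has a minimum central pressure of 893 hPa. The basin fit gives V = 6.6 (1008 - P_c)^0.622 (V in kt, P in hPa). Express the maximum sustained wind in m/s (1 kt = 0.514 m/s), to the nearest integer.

65 m/s

ΔP = 1008 − 893 = 115 hPa.
V ≈ 6.6 × 115^0.622 = 6.6 × 19.132 ≈ 126.269 kt.
126.269 × 0.514 ≈ 64.90 m/s → 65 m/s.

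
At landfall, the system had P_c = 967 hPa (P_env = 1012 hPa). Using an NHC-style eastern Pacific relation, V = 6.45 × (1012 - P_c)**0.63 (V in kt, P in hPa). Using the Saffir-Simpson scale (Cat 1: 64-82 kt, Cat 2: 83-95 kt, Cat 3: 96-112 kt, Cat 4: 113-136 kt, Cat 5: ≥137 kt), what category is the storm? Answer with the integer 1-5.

1

ΔP = 1012 − 967 = 45 hPa.
V ≈ 6.45 × 45^0.63 = 6.45 × 11.00 ≈ 71 kt.
71 kt falls in the Category 1 band.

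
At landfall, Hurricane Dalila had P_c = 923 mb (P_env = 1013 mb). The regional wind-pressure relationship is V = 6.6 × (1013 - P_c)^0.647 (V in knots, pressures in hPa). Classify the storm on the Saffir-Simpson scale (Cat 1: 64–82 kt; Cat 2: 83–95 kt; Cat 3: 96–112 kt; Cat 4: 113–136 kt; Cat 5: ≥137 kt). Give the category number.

4

ΔP = 1013 − 923 = 90 mb.
V ≈ 6.6 × 90^0.647 = 6.6 × 18.38 ≈ 121 kt.
121 kt falls in the Category 4 band.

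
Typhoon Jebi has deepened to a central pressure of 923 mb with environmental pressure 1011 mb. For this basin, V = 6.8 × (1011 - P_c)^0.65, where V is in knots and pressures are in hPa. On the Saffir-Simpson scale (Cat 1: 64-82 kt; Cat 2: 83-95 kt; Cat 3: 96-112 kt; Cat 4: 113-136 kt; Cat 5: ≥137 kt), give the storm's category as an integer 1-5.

4

ΔP = 1011 − 923 = 88 mb.
V ≈ 6.8 × 88^0.65 = 6.8 × 18.36 ≈ 125 kt.
125 kt falls in the Category 4 band.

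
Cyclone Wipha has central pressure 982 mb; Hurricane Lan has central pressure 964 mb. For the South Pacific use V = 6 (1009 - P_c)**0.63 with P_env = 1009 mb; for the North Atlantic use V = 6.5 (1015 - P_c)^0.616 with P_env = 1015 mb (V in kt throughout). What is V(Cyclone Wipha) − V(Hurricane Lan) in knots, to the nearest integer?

-25 kt

Cyclone Wipha: ΔP = 27; V ≈ 6 × 27^0.63 ≈ 47.85 kt.
Hurricane Lan: ΔP = 51; V ≈ 6.5 × 51^0.616 ≈ 73.24 kt.
Difference ≈ 47.85 − 73.24 = -25.39 → -25 kt.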